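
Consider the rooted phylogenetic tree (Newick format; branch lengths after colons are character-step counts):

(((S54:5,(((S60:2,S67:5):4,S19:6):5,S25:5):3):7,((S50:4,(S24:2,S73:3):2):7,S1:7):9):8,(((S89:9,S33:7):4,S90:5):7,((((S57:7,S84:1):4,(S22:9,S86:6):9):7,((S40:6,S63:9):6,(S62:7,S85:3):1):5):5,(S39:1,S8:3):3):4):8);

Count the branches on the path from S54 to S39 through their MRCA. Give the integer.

7

The MRCA of S54 and S39 is the root of the tree.
From S54 up to that node: 3 branches. From S39 up to the same node: 4 branches. Total: 3 + 4 = 7.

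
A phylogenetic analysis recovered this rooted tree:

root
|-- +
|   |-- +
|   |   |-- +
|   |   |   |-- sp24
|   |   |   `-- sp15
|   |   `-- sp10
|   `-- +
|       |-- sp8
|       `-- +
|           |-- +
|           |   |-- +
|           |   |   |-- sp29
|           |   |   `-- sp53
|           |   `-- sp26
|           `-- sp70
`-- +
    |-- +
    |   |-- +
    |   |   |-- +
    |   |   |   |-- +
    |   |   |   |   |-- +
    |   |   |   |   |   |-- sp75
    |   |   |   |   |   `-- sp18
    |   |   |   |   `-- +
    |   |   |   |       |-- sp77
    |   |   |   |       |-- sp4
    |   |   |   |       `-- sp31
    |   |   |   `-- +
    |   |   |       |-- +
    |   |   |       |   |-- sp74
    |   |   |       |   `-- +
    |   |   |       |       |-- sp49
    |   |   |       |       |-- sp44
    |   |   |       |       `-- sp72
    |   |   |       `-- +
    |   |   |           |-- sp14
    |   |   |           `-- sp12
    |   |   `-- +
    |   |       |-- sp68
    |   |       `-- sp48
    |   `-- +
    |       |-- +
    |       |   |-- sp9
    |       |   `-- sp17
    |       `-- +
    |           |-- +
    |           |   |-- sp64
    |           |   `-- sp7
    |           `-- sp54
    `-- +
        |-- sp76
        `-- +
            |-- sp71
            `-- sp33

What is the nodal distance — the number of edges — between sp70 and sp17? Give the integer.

The MRCA of sp70 and sp17 is the root of the tree.
From sp70 up to that node: 4 branches. From sp17 up to the same node: 5 branches. Total: 4 + 5 = 9.

9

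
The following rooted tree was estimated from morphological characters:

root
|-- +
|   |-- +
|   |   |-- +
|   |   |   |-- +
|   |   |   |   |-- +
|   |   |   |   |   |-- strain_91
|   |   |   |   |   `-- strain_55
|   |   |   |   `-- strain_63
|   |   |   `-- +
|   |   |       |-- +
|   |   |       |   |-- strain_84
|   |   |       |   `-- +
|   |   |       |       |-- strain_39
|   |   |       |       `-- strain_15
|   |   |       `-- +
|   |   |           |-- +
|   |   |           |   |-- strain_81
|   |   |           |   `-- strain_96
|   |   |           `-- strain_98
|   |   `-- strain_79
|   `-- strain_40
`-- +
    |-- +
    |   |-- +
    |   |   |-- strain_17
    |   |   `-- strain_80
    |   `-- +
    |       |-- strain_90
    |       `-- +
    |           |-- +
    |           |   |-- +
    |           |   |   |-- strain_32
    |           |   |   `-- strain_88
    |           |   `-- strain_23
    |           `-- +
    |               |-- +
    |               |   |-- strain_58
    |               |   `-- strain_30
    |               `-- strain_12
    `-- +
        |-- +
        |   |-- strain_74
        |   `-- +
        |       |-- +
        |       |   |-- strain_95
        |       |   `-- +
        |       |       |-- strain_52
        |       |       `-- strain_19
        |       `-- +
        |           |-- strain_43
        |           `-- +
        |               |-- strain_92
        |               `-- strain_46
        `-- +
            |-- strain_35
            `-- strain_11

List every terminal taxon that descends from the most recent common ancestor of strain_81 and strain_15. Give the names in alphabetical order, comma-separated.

strain_15, strain_39, strain_81, strain_84, strain_96, strain_98

Tracing strain_81: it sits inside (strain_81,strain_96).
Tracing strain_15: it sits inside (strain_39,strain_15).
The smallest clade enclosing both is ((strain_84,(strain_39,strain_15)),((strain_81,strain_96),strain_98)); the answer is its 6 terminal taxa in alphabetical order.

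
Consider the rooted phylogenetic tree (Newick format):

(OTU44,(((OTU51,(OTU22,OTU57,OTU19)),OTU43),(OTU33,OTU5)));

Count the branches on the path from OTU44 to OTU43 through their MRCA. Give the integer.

4

The MRCA of OTU44 and OTU43 is the root of the tree.
From OTU44 up to that node: 1 branch. From OTU43 up to the same node: 3 branches. Total: 1 + 3 = 4.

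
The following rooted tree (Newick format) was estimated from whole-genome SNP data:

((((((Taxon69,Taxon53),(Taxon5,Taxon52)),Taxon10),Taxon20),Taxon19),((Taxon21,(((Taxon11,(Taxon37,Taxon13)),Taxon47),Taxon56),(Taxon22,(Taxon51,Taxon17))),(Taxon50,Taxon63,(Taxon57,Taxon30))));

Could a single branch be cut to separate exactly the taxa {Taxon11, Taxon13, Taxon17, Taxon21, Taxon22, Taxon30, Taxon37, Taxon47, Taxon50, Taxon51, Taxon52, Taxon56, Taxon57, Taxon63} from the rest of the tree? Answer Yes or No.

No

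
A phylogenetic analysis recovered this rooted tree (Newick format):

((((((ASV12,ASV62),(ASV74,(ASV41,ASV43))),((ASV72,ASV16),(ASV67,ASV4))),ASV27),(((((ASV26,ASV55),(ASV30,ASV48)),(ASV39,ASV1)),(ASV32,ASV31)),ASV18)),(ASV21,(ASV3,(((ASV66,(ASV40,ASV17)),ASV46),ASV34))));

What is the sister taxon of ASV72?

ASV72 attaches to the tree at the node subtending (ASV72,ASV16).
The other lineage descending from that same node — the sister group — is the single tip ASV16.

ASV16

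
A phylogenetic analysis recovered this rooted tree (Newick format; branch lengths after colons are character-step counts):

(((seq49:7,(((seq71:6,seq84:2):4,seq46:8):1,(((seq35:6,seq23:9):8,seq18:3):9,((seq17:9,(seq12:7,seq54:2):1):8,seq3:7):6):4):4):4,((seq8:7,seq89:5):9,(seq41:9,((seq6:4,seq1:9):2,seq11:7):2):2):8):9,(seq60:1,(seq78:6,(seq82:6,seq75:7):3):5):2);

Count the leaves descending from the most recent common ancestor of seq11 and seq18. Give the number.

17

The MRCA of seq11 and seq18 is the node subtending ((seq49,(((seq71,seq84),seq46),(((seq35,seq23),seq18),((seq17,(seq12,seq54)),seq3)))),((seq8,seq89),(seq41,((seq6,seq1),seq11)))).
That clade contains 17 terminal taxa: seq1, seq11, seq12, seq17, seq18, seq23, seq3, seq35, seq41, seq46, seq49, seq54, seq6, seq71, seq8, seq84, seq89.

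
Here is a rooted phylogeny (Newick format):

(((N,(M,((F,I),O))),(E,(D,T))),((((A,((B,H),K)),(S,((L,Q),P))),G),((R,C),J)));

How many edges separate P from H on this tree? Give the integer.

7

The MRCA of P and H is the node subtending ((A,((B,H),K)),(S,((L,Q),P))).
From P up to that node: 3 branches. From H up to the same node: 4 branches. Total: 3 + 4 = 7.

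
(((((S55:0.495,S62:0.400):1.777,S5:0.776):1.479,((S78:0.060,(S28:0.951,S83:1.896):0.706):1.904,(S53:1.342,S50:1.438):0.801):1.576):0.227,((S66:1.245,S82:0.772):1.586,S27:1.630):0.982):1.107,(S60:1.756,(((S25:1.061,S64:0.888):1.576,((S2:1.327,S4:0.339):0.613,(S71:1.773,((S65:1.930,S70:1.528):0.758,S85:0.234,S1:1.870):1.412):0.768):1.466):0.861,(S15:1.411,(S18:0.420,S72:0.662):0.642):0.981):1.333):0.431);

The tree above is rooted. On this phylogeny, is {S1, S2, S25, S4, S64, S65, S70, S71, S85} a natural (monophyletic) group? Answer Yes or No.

Yes

The most recent common ancestor of these taxa subtends ((S25,S64),((S2,S4),(S71,((S65,S70),S85,S1)))).
That clade has exactly 9 tips — every listed taxon and nothing else — so the group is monophyletic.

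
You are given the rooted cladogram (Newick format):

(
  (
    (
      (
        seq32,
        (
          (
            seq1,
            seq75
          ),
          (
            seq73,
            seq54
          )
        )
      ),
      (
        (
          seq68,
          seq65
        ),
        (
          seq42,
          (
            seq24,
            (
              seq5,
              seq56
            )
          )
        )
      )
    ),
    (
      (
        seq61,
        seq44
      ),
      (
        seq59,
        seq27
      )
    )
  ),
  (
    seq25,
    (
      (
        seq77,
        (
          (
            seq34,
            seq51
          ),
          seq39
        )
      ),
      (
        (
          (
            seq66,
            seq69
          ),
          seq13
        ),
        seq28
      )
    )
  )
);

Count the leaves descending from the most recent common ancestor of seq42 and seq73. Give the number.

11

The MRCA of seq42 and seq73 is the node subtending ((seq32,((seq1,seq75),(seq73,seq54))),((seq68,seq65),(seq42,(seq24,(seq5,seq56))))).
That clade contains 11 terminal taxa: seq1, seq24, seq32, seq42, seq5, seq54, seq56, seq65, seq68, seq73, seq75.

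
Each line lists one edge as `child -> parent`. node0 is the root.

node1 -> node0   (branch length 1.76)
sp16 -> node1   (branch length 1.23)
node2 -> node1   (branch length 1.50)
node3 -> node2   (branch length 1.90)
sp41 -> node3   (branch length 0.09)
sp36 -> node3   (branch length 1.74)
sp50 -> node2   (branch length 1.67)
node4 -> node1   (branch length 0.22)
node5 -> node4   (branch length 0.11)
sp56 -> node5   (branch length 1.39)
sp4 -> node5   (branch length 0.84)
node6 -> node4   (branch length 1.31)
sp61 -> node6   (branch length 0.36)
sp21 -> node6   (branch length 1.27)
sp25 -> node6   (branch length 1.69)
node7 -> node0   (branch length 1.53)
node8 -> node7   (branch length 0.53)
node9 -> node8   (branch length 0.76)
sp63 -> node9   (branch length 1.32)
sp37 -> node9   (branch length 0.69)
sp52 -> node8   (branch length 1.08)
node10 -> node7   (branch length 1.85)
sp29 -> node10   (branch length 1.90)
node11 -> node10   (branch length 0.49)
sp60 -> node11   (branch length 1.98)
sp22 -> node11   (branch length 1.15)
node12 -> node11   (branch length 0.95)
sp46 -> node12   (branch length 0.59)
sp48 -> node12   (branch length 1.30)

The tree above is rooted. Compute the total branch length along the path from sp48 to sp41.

11.37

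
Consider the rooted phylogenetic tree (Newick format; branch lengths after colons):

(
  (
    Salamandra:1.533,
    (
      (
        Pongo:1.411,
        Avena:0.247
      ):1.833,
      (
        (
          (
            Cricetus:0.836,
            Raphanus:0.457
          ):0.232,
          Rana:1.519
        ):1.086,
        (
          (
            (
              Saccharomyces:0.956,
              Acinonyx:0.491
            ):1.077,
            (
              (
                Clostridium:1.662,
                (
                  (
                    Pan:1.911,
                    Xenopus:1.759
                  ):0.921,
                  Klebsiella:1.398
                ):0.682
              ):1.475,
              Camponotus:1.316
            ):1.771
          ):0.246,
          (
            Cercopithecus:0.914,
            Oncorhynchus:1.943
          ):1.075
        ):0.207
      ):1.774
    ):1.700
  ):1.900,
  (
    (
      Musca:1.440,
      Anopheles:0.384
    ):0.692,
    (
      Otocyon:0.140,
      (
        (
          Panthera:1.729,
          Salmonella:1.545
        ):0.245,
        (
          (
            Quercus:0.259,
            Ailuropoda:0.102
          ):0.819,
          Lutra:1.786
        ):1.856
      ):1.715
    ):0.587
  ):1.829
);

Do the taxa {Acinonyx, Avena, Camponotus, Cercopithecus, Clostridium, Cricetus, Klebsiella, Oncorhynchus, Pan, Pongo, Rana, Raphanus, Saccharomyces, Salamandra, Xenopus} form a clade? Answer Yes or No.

The most recent common ancestor of these taxa subtends (Salamandra,((Pongo,Avena),(((Cricetus,Raphanus),Rana),(((Saccharomyces,Acinonyx),((Clostridium,((Pan,Xenopus),Klebsiella)),Camponotus)),(Cercopithecus,Oncorhynchus))))).
That clade has exactly 15 tips — every listed taxon and nothing else — so the group is monophyletic.

Yes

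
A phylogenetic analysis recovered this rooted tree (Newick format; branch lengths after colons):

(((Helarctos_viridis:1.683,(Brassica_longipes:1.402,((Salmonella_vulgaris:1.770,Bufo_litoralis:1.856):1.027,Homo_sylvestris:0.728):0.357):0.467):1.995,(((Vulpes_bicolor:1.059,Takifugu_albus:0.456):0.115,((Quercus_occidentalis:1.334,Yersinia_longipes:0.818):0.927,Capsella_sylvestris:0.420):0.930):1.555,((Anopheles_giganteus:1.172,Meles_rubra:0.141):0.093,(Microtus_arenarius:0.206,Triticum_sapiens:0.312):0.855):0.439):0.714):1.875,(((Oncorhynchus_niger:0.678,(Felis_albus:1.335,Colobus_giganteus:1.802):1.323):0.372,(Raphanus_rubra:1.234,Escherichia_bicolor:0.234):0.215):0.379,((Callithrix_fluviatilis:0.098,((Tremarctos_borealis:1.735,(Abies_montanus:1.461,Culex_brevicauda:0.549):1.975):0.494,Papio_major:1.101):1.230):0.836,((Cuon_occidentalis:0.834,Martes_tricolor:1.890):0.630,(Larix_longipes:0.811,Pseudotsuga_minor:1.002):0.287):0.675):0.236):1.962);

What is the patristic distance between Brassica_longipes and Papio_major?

The path runs Brassica_longipes → … → MRCA → … → Papio_major; the MRCA is the root of the tree.
Branch lengths along that path: 1.402 + 0.467 + 1.995 + 1.875 + 1.962 + 0.236 + 0.836 + 1.230 + 1.101 = 11.104.

11.104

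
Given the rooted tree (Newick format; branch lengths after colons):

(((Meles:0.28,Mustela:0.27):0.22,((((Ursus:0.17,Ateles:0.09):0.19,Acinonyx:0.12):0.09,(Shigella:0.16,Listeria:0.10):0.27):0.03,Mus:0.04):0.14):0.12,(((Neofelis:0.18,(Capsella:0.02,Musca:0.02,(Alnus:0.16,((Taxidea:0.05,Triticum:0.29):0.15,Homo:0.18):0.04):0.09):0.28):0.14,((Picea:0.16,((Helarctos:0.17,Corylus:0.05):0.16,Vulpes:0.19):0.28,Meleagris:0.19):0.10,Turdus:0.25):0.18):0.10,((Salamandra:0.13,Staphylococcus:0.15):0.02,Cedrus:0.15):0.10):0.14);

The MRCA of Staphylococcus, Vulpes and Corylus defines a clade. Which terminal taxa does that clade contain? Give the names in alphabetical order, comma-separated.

Tracing Staphylococcus: it sits inside (Salamandra,Staphylococcus).
Tracing Vulpes: it sits inside ((Helarctos,Corylus),Vulpes).
Tracing Corylus: it sits inside (Helarctos,Corylus).
The smallest clade enclosing all 3 is (((Neofelis,(Capsella,Musca,(Alnus,((Taxidea,Triticum),Homo)))),((Picea,((Helarctos,Corylus),Vulpes),Meleagris),Turdus)),((Salamandra,Staphylococcus),Cedrus)); the answer is its 16 terminal taxa in alphabetical order.

Alnus, Capsella, Cedrus, Corylus, Helarctos, Homo, Meleagris, Musca, Neofelis, Picea, Salamandra, Staphylococcus, Taxidea, Triticum, Turdus, Vulpes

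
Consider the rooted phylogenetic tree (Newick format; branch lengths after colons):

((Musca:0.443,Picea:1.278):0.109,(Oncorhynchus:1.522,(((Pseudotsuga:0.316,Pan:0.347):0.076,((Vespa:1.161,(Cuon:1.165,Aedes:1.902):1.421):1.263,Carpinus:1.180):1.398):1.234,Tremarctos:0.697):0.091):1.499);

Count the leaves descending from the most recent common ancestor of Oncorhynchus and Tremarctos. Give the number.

8

The MRCA of Oncorhynchus and Tremarctos is the node subtending (Oncorhynchus,(((Pseudotsuga,Pan),((Vespa,(Cuon,Aedes)),Carpinus)),Tremarctos)).
That clade contains 8 terminal taxa: Aedes, Carpinus, Cuon, Oncorhynchus, Pan, Pseudotsuga, Tremarctos, Vespa.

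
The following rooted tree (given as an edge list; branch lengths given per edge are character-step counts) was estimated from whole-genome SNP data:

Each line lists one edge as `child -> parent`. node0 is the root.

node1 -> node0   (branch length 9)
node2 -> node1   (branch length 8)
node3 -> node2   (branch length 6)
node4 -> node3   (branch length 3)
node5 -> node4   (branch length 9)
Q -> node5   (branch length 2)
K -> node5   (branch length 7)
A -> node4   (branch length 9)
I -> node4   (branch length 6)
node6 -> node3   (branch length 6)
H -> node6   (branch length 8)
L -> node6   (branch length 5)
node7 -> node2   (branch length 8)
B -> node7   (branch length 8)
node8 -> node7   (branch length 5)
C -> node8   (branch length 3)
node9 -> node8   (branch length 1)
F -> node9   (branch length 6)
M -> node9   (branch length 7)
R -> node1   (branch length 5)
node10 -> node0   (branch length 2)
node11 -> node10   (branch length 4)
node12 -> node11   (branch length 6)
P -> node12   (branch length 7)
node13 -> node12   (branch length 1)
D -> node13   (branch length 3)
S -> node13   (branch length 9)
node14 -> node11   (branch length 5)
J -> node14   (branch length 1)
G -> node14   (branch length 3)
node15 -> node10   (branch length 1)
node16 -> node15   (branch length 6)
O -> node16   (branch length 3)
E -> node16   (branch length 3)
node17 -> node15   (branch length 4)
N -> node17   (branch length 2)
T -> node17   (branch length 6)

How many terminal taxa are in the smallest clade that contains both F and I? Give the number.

The MRCA of F and I is the node subtending ((((Q,K),A,I),(H,L)),(B,(C,(F,M)))).
That clade contains 10 terminal taxa: A, B, C, F, H, I, K, L, M, Q.

10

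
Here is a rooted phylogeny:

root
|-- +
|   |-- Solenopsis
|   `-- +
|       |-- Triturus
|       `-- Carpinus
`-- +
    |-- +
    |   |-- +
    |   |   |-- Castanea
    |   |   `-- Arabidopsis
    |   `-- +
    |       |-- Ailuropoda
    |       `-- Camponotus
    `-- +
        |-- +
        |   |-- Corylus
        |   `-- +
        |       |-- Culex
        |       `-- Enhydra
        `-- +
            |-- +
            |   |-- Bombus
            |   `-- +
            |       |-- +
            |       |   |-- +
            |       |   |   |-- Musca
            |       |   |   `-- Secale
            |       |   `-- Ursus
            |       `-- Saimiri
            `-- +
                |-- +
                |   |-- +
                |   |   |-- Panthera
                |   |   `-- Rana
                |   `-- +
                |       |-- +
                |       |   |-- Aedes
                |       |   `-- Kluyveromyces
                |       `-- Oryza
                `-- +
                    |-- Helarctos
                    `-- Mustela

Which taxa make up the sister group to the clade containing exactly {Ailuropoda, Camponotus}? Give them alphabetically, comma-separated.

Arabidopsis, Castanea

The clade containing exactly {Ailuropoda, Camponotus} attaches to the tree at the node subtending ((Castanea,Arabidopsis),(Ailuropoda,Camponotus)).
The other lineage descending from that same node — the sister group — is (Castanea,Arabidopsis); its 2 tips in alphabetical order are the answer.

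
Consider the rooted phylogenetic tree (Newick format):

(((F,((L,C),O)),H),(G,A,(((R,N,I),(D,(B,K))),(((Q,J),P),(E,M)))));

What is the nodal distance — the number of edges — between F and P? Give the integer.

8

The MRCA of F and P is the root of the tree.
From F up to that node: 3 branches. From P up to the same node: 5 branches. Total: 3 + 5 = 8.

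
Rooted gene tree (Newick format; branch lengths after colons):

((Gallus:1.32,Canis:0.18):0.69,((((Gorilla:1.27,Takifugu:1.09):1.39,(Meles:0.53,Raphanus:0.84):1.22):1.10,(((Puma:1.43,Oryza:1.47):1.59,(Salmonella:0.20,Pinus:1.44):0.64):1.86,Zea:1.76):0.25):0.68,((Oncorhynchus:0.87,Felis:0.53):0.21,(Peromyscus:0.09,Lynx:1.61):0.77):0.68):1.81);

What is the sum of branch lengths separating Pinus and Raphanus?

7.35

The path runs Pinus → … → MRCA → … → Raphanus; the MRCA is the node subtending (((Gorilla,Takifugu),(Meles,Raphanus)),(((Puma,Oryza),(Salmonella,Pinus)),Zea)).
Branch lengths along that path: 1.44 + 0.64 + 1.86 + 0.25 + 1.10 + 1.22 + 0.84 = 7.35.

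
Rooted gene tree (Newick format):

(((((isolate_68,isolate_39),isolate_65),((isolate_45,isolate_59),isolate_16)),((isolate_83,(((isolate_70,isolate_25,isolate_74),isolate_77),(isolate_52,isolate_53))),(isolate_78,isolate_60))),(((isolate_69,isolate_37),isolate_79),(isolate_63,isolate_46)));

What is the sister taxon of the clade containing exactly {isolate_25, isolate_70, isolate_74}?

isolate_77

The clade containing exactly {isolate_25, isolate_70, isolate_74} attaches to the tree at the node subtending ((isolate_70,isolate_25,isolate_74),isolate_77).
The other lineage descending from that same node — the sister group — is the single tip isolate_77.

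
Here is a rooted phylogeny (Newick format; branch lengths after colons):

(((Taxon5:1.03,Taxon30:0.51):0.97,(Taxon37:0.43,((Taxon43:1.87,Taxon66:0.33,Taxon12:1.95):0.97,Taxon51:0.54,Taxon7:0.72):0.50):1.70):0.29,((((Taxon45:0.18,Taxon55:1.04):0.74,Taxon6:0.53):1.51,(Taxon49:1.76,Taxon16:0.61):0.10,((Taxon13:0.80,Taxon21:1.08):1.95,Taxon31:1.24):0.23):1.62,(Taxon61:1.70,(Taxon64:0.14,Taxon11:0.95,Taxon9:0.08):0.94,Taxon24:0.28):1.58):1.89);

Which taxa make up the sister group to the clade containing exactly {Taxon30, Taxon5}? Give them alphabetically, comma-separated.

The clade containing exactly {Taxon30, Taxon5} attaches to the tree at the node subtending ((Taxon5,Taxon30),(Taxon37,((Taxon43,Taxon66,Taxon12),Taxon51,Taxon7))).
The other lineage descending from that same node — the sister group — is (Taxon37,((Taxon43,Taxon66,Taxon12),Taxon51,Taxon7)); its 6 tips in alphabetical order are the answer.

Taxon12, Taxon37, Taxon43, Taxon51, Taxon66, Taxon7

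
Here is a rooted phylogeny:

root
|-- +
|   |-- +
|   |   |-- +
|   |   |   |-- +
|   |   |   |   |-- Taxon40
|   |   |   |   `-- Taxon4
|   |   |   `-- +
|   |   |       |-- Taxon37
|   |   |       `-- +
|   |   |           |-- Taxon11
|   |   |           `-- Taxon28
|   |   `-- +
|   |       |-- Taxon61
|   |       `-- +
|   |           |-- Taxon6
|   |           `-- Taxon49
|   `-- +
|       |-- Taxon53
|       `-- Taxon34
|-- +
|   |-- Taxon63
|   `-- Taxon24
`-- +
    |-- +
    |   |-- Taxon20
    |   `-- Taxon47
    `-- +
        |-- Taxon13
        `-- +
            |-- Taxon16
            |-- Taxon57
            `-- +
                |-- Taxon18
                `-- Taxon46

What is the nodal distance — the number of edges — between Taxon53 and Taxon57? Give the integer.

7

The MRCA of Taxon53 and Taxon57 is the root of the tree.
From Taxon53 up to that node: 3 branches. From Taxon57 up to the same node: 4 branches. Total: 3 + 4 = 7.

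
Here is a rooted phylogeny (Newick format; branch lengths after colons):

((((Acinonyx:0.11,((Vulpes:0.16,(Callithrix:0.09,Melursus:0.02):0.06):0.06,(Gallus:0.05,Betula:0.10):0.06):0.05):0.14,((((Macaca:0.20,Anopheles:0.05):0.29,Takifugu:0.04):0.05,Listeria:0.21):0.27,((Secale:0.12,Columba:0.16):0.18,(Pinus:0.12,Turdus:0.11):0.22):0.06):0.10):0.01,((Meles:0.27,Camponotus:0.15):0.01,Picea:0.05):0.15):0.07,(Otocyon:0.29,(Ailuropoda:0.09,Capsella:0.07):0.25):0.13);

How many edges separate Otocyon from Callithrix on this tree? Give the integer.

The MRCA of Otocyon and Callithrix is the root of the tree.
From Otocyon up to that node: 2 branches. From Callithrix up to the same node: 7 branches. Total: 2 + 7 = 9.

9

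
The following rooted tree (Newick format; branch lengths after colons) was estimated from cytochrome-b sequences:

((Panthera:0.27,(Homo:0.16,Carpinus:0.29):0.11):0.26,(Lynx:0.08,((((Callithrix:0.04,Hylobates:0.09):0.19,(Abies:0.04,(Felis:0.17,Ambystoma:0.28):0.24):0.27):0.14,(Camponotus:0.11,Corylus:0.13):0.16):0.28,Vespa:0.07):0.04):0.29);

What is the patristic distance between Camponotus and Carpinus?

1.54

The path runs Camponotus → … → MRCA → … → Carpinus; the MRCA is the root of the tree.
Branch lengths along that path: 0.11 + 0.16 + 0.28 + 0.04 + 0.29 + 0.26 + 0.11 + 0.29 = 1.54.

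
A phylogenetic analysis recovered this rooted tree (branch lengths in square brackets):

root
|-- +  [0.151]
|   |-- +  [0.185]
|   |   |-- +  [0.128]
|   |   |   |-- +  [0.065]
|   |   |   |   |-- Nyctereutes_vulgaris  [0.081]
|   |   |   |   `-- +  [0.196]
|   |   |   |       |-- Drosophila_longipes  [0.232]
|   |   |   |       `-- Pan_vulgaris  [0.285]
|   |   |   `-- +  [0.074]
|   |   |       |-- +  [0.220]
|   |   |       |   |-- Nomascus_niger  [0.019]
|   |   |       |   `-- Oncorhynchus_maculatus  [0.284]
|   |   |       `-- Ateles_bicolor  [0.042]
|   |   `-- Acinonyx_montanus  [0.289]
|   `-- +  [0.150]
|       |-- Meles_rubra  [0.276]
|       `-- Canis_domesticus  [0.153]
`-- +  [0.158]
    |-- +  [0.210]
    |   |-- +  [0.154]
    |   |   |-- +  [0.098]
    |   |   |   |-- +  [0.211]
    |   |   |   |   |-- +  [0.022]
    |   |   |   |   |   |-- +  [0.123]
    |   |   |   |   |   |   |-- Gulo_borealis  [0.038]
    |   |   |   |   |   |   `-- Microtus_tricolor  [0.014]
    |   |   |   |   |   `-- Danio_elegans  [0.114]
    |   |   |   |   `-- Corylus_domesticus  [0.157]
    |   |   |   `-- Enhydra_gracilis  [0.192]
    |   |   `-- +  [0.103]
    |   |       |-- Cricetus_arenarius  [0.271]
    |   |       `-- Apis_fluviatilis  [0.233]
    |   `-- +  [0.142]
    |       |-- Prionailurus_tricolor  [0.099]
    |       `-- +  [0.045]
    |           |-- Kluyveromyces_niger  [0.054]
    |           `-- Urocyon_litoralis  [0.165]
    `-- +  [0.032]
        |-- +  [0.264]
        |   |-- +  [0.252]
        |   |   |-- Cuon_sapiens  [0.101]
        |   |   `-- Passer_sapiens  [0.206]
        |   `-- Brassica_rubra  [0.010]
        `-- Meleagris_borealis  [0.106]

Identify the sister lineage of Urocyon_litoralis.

Urocyon_litoralis attaches to the tree at the node subtending (Kluyveromyces_niger,Urocyon_litoralis).
The other lineage descending from that same node — the sister group — is the single tip Kluyveromyces_niger.

Kluyveromyces_niger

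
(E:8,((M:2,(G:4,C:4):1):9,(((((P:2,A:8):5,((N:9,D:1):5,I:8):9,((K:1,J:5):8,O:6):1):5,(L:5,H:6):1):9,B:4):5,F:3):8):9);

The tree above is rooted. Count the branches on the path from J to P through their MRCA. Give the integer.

5

The MRCA of J and P is the node subtending ((P,A),((N,D),I),((K,J),O)).
From J up to that node: 3 branches. From P up to the same node: 2 branches. Total: 3 + 2 = 5.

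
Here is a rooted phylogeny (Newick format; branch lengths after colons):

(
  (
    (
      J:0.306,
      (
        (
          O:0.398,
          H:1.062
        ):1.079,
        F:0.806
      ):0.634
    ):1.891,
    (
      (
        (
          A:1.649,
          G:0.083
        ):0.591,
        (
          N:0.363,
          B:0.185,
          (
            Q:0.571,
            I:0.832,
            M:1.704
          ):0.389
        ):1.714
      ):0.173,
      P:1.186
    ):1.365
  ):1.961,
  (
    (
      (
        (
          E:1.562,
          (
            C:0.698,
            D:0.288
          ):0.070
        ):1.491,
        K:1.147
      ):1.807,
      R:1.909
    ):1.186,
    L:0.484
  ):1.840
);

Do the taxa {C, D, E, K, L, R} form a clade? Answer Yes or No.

The most recent common ancestor of these taxa subtends ((((E,(C,D)),K),R),L).
That clade has exactly 6 tips — every listed taxon and nothing else — so the group is monophyletic.

Yes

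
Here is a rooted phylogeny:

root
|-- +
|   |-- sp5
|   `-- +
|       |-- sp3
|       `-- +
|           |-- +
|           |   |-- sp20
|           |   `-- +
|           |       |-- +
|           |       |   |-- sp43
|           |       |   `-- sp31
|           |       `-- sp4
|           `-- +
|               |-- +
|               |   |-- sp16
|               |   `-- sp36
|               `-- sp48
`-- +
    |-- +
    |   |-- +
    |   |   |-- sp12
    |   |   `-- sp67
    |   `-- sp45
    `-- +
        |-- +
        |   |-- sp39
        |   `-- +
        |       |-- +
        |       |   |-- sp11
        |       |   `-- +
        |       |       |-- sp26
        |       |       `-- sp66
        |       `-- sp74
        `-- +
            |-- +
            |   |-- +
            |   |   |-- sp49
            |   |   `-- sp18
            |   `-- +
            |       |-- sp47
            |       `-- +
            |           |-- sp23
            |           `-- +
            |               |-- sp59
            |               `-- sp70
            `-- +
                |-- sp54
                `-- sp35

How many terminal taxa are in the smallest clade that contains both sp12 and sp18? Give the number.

The MRCA of sp12 and sp18 is the node subtending (((sp12,sp67),sp45),((sp39,((sp11,(sp26,sp66)),sp74)),(((sp49,sp18),(sp47,(sp23,(sp59,sp70)))),(sp54,sp35)))).
That clade contains 16 terminal taxa: sp11, sp12, sp18, sp23, sp26, sp35, sp39, sp45, sp47, sp49, sp54, sp59, sp66, sp67, sp70, sp74.

16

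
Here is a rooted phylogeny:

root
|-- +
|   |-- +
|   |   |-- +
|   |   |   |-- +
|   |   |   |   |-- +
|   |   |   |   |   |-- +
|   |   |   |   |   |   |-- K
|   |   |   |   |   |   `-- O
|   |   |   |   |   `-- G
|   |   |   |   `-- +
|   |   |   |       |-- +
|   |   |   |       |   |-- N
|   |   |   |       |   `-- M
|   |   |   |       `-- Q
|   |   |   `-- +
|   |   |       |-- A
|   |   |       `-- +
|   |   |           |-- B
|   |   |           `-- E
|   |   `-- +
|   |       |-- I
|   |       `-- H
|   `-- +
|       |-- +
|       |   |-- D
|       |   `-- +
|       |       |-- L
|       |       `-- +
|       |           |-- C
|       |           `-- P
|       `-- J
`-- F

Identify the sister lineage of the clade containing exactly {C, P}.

L

The clade containing exactly {C, P} attaches to the tree at the node subtending (L,(C,P)).
The other lineage descending from that same node — the sister group — is the single tip L.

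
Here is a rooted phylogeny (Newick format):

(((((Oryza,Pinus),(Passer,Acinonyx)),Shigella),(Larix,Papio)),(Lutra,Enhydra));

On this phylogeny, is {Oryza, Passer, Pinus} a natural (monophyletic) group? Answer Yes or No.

The MRCA of the listed taxa subtends ((Oryza,Pinus),(Passer,Acinonyx)).
That clade also contains Acinonyx, which is not in the proposed group, so the group is not monophyletic.

No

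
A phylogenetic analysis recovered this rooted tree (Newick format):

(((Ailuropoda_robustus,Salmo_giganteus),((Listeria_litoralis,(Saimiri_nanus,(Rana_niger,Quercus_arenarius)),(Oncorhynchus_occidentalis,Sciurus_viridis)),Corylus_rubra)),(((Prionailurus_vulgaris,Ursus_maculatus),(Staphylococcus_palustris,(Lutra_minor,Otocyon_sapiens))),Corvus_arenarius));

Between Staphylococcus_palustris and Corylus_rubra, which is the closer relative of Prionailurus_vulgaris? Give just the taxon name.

The MRCA of Prionailurus_vulgaris and Staphylococcus_palustris subtends ((Prionailurus_vulgaris,Ursus_maculatus),(Staphylococcus_palustris,(Lutra_minor,Otocyon_sapiens))) (5 taxa).
The MRCA of Prionailurus_vulgaris and Corylus_rubra is the root, subtending the entire tree (15 taxa).
The first is nested inside the second, so Prionailurus_vulgaris shares a more recent common ancestor with Staphylococcus_palustris.

Staphylococcus_palustris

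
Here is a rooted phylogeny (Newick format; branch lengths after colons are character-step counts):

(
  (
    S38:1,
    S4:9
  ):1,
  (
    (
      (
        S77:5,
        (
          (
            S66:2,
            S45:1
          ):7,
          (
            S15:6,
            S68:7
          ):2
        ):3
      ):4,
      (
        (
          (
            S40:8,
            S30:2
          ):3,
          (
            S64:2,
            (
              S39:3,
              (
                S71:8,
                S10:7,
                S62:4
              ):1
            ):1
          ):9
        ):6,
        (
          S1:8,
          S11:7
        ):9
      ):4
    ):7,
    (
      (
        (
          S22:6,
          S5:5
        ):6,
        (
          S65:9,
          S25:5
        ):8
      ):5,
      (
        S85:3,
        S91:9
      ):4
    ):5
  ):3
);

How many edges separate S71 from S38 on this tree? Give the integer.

10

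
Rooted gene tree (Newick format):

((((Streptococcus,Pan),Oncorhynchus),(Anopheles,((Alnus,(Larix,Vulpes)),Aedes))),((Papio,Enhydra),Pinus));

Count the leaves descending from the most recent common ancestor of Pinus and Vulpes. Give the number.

11

The MRCA of Pinus and Vulpes is the root, so the clade is the entire tree.
That clade contains 11 terminal taxa: Aedes, Alnus, Anopheles, Enhydra, Larix, Oncorhynchus, Pan, Papio, Pinus, Streptococcus, Vulpes.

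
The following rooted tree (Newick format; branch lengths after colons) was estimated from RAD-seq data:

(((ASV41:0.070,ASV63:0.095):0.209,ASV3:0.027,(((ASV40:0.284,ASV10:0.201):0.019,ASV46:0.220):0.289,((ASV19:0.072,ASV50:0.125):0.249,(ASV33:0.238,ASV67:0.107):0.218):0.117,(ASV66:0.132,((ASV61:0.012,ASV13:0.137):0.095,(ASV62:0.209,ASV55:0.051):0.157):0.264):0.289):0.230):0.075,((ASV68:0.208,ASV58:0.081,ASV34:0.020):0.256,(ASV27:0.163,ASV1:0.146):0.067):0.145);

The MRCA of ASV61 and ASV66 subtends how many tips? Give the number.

The MRCA of ASV61 and ASV66 is the node subtending (ASV66,((ASV61,ASV13),(ASV62,ASV55))).
That clade contains 5 terminal taxa: ASV13, ASV55, ASV61, ASV62, ASV66.

5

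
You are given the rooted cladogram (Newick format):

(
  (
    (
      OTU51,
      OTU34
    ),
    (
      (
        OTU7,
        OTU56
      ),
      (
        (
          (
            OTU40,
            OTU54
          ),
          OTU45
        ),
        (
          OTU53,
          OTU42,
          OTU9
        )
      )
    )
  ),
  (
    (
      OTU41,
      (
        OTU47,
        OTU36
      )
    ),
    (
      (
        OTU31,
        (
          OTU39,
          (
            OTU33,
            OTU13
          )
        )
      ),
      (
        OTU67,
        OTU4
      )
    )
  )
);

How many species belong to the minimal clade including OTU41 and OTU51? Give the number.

The MRCA of OTU41 and OTU51 is the root, so the clade is the entire tree.
That clade contains 19 terminal taxa: OTU13, OTU31, OTU33, OTU34, OTU36, OTU39, OTU4, OTU40, OTU41, OTU42, OTU45, OTU47, OTU51, OTU53, OTU54, OTU56, OTU67, OTU7, OTU9.

19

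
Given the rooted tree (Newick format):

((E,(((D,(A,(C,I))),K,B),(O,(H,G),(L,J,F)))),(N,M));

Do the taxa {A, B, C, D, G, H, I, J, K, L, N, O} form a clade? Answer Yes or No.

The MRCA of the listed taxa is the root, so the smallest clade containing them is the whole tree.
That clade also contains E, F, M, which are not in the proposed group, so the group is not monophyletic.

No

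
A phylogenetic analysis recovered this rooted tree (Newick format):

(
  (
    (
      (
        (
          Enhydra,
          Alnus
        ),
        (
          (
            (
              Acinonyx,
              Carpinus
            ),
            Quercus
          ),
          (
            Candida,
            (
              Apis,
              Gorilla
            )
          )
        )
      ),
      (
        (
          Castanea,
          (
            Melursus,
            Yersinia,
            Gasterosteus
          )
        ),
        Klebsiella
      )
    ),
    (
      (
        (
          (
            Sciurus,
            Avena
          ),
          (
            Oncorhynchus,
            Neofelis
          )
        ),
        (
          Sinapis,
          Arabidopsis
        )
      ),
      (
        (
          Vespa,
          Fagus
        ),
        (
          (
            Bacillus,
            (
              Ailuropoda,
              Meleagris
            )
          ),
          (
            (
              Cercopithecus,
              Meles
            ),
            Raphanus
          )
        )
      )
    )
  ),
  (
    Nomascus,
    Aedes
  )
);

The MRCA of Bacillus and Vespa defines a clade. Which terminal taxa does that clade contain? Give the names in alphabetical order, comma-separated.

Tracing Bacillus: it sits inside (Bacillus,(Ailuropoda,Meleagris)).
Tracing Vespa: it sits inside (Vespa,Fagus).
The smallest clade enclosing both is ((Vespa,Fagus),((Bacillus,(Ailuropoda,Meleagris)),((Cercopithecus,Meles),Raphanus))); the answer is its 8 terminal taxa in alphabetical order.

Ailuropoda, Bacillus, Cercopithecus, Fagus, Meleagris, Meles, Raphanus, Vespa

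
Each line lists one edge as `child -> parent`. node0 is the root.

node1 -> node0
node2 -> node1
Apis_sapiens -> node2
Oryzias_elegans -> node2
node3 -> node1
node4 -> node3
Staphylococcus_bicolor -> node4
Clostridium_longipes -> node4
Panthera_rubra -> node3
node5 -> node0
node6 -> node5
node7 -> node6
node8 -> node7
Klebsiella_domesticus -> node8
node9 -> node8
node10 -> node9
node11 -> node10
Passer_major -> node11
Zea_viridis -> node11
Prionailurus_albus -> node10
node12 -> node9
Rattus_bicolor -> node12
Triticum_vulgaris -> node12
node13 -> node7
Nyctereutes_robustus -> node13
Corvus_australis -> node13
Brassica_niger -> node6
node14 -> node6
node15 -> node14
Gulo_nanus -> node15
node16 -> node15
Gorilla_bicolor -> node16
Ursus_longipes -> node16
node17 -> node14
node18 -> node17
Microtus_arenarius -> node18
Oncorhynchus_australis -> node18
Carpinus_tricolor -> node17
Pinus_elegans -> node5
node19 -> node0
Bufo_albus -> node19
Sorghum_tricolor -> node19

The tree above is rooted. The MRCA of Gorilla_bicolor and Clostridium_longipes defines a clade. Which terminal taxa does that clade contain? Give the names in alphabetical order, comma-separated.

Tracing Gorilla_bicolor: it sits inside (Gorilla_bicolor,Ursus_longipes).
Tracing Clostridium_longipes: it sits inside (Staphylococcus_bicolor,Clostridium_longipes).
The smallest clade enclosing both is the whole tree (their MRCA is the root), so the answer is all 23 tips in alphabetical order.

Apis_sapiens, Brassica_niger, Bufo_albus, Carpinus_tricolor, Clostridium_longipes, Corvus_australis, Gorilla_bicolor, Gulo_nanus, Klebsiella_domesticus, Microtus_arenarius, Nyctereutes_robustus, Oncorhynchus_australis, Oryzias_elegans, Panthera_rubra, Passer_major, Pinus_elegans, Prionailurus_albus, Rattus_bicolor, Sorghum_tricolor, Staphylococcus_bicolor, Triticum_vulgaris, Ursus_longipes, Zea_viridis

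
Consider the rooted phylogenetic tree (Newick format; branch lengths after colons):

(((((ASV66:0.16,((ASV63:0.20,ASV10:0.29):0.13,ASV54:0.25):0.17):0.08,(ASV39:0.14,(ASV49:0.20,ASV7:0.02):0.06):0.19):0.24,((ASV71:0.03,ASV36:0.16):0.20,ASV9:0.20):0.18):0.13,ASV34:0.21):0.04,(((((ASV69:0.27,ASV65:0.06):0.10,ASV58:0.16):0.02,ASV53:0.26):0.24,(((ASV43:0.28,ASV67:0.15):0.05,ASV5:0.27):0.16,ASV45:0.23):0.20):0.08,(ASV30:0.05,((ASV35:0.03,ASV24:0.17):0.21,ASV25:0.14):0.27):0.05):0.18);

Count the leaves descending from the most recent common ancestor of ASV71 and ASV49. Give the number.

10

The MRCA of ASV71 and ASV49 is the node subtending (((ASV66,((ASV63,ASV10),ASV54)),(ASV39,(ASV49,ASV7))),((ASV71,ASV36),ASV9)).
That clade contains 10 terminal taxa: ASV10, ASV36, ASV39, ASV49, ASV54, ASV63, ASV66, ASV7, ASV71, ASV9.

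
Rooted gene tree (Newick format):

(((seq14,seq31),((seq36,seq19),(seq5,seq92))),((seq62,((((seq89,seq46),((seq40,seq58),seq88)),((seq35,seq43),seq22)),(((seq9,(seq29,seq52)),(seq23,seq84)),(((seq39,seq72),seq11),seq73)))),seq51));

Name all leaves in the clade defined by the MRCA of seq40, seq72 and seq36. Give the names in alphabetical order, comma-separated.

seq11, seq14, seq19, seq22, seq23, seq29, seq31, seq35, seq36, seq39, seq40, seq43, seq46, seq5, seq51, seq52, seq58, seq62, seq72, seq73, seq84, seq88, seq89, seq9, seq92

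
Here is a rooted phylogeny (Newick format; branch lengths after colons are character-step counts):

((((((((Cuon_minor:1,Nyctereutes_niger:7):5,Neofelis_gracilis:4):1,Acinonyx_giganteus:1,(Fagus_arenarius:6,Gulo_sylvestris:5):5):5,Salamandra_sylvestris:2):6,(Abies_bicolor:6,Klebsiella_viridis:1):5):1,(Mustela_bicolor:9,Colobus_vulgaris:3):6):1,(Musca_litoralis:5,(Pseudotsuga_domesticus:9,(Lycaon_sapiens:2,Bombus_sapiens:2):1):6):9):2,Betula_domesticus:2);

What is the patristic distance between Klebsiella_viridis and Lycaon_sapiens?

26

The path runs Klebsiella_viridis → … → MRCA → … → Lycaon_sapiens; the MRCA is the node subtending (((((((Cuon_minor,Nyctereutes_niger),Neofelis_gracilis),Acinonyx_giganteus,(Fagus_arenarius,Gulo_sylvestris)),Salamandra_sylvestris),(Abies_bicolor,Klebsiella_viridis)),(Mustela_bicolor,Colobus_vulgaris)),(Musca_litoralis,(Pseudotsuga_domesticus,(Lycaon_sapiens,Bombus_sapiens)))).
Branch lengths along that path: 1 + 5 + 1 + 1 + 9 + 6 + 1 + 2 = 26.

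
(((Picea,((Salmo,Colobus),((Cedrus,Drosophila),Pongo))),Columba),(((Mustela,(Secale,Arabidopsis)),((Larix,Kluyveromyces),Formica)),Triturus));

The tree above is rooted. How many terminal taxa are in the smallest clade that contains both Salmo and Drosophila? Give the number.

The MRCA of Salmo and Drosophila is the node subtending ((Salmo,Colobus),((Cedrus,Drosophila),Pongo)).
That clade contains 5 terminal taxa: Cedrus, Colobus, Drosophila, Pongo, Salmo.

5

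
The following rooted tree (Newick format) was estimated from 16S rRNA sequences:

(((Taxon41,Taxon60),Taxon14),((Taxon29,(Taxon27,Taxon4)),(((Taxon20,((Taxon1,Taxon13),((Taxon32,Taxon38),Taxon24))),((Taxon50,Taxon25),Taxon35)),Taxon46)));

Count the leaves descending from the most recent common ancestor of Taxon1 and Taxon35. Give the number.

9

The MRCA of Taxon1 and Taxon35 is the node subtending ((Taxon20,((Taxon1,Taxon13),((Taxon32,Taxon38),Taxon24))),((Taxon50,Taxon25),Taxon35)).
That clade contains 9 terminal taxa: Taxon1, Taxon13, Taxon20, Taxon24, Taxon25, Taxon32, Taxon35, Taxon38, Taxon50.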